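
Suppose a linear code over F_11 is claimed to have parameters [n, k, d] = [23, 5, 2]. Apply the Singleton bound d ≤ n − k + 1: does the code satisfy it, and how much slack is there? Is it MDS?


Singleton RHS = n − k + 1 = 19, slack = 17, bound satisfied, not MDS.

Singleton bound: d ≤ n − k + 1.
Here n = 23, k = 5, so n − k + 1 = 19.
Given d = 2, check d ≤ 19: YES.
Slack = (n − k + 1) − d = 17.
The code is NOT MDS (slack = 17 > 0).
Description: the claimed parameters are [23, 5, 2]_11; such a code would be non-MDS.


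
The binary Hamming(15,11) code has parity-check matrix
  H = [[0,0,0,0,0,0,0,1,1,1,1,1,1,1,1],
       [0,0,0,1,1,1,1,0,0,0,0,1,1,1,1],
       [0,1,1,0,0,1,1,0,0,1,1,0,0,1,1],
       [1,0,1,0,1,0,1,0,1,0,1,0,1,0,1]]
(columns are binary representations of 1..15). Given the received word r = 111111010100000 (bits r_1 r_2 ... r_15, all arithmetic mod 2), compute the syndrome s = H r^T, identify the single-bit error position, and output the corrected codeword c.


s = (0, 1, 0, 1)^T, error position = 5, corrected codeword c = 111101010100000

Compute s = H r^T mod 2 one row at a time:
  s_1 = 1 + 0 + 1 + 0 + 0 + 0 + 0 + 0 = 2 ≡ 0 (mod 2).
  s_2 = 1 + 1 + 1 + 0 + 0 + 0 + 0 + 0 = 3 ≡ 1 (mod 2).
  s_3 = 1 + 1 + 1 + 0 + 1 + 0 + 0 + 0 = 4 ≡ 0 (mod 2).
  s_4 = 1 + 1 + 1 + 0 + 0 + 0 + 0 + 0 = 3 ≡ 1 (mod 2).
s = (0, 1, 0, 1)^T — this equals column 5 of H (binary 0101), so error is at position 5.
Correct: flip bit 5 of r = 111111010100000 to get c = 111101010100000.


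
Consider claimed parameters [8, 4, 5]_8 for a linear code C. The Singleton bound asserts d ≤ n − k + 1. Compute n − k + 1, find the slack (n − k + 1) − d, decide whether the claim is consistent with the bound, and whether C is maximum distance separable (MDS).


Singleton RHS = n − k + 1 = 5, slack = 0, bound satisfied, MDS.

Singleton bound: d ≤ n − k + 1.
Here n = 8, k = 4, so n − k + 1 = 5.
Given d = 5, check d ≤ 5: YES.
Slack = (n − k + 1) − d = 0.
The code is MDS (slack = 0).
Description: the claimed parameters are [8, 4, 5]_8; such a code would be MDS (meets Singleton bound).


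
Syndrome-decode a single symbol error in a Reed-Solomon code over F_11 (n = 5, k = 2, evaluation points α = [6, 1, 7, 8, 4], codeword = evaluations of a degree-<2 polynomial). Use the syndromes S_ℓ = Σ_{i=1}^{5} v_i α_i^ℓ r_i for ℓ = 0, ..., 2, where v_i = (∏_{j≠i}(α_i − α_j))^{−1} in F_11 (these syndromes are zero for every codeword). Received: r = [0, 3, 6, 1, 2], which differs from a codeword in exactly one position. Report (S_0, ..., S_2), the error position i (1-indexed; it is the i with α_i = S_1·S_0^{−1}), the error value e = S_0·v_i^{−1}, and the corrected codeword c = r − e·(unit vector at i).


S = (5, 9, 3), error at position 5, error magnitude e = 3, c = [0, 3, 6, 1, 10].

Step 1: column multipliers v_i = (∏_{j≠i}(α_i − α_j))^{−1} mod 11.
  i = 1 (α = 6): (6−1)(6−7)(6−8)(6−4) = 5·(−1)·(−2)·2 = 20 ≡ 9, so v_1 = 9^{−1} = 5 (mod 11).
  i = 2 (α = 1): (1−6)(1−7)(1−8)(1−4) = (−5)·(−6)·(−7)·(−3) = 630 ≡ 3, so v_2 = 3^{−1} = 4 (mod 11).
  i = 3 (α = 7): (7−6)(7−1)(7−8)(7−4) = 1·6·(−1)·3 = −18 ≡ 4, so v_3 = 4^{−1} = 3 (mod 11).
  i = 4 (α = 8): (8−6)(8−1)(8−7)(8−4) = 2·7·1·4 = 56 ≡ 1, so v_4 = 1^{−1} = 1 (mod 11).
  i = 5 (α = 4): (4−6)(4−1)(4−7)(4−8) = (−2)·3·(−3)·(−4) = −72 ≡ 5, so v_5 = 5^{−1} = 9 (mod 11).
  v = [5, 4, 3, 1, 9].
Step 2: syndromes of r = [0, 3, 6, 1, 2] (all sums mod 11).
  S_0 = Σ v_i r_i = 5·0 + 4·3 + 3·6 + 1·1 + 9·2 = 49 ≡ 5.
  S_1 = Σ v_i α_i r_i = 5·6·0 + 4·1·3 + 3·7·6 + 1·8·1 + 9·4·2 = 218 ≡ 9.
  α_i^2 mod 11 = [3, 1, 5, 9, 5].
  S_2 = Σ v_i α_i^2 r_i = 5·3·0 + 4·1·3 + 3·5·6 + 1·9·1 + 9·5·2 = 201 ≡ 3.
  S = (5, 9, 3) ≠ 0, so r is not a codeword (an error is present).
Step 3: locate the error. For a single error e at position i, S_ℓ = v_i·e·α_i^ℓ, so α_err = S_1/S_0.
  S_0^{−1} = 5^{−1} = 9 (mod 11), so α_err = 9·9 = 81 ≡ 4 = α_5. Error position i = 5.
  Consistency check: S_2/S_1 = 3·5 = 15 ≡ 4 = α_err ✓ (single-error assumption holds).
Step 4: error magnitude e = S_0/v_5 = S_0·∏_{j≠5}(α_5 − α_j) = 5·5 = 25 ≡ 3 (mod 11).
Step 5: correct position 5: c_5 = r_5 − e = 2 − 3 ≡ 10 (mod 11). Hence c = [0, 3, 6, 1, 10].
  Check: interpolating c through the α_i gives m(x) = 8 + 6·x (degree < 2) with m(α_i) = c_i for every i, so c is indeed a codeword.


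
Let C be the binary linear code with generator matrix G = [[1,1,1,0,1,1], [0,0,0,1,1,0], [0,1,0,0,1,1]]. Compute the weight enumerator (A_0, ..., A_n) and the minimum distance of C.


Weight distribution: A_0 = 1, A_2 = 2, A_3 = 2, A_4 = 1, A_5 = 2. Minimum distance d = 2.

Enumerate all 2^3 = 8 messages m ∈ F_2^3.
For each, compute codeword c = mG in F_2^6, then tally its weight.
  m = 000 → c = 000000, weight = 0.
  m = 100 → c = 111011, weight = 5.
  m = 010 → c = 000110, weight = 2.
  m = 110 → c = 111101, weight = 5.
  m = 001 → c = 010011, weight = 3.
  m = 101 → c = 101000, weight = 2.
  m = 011 → c = 010101, weight = 3.
  m = 111 → c = 101110, weight = 4.
Tally weights:
  weight 0: 1 codewords.
  weight 2: 2 codewords.
  weight 3: 2 codewords.
  weight 4: 1 codewords.
  weight 5: 2 codewords.
Minimum distance d = smallest w > 0 with A_w > 0 = 2.
Sanity: Σ A_w = 8 = 2^3 = 8 ✓.


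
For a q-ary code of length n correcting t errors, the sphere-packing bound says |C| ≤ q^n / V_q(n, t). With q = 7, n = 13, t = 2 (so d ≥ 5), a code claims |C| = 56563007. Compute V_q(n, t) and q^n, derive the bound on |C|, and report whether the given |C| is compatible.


V_q(n, t) = 2887, q^n = 96889010407, Hamming bound = 33560446, |C| = 56563007 > bound (violated).

Step 1: Compute V_q(n, t) = Σ_{j=0}^2 C(n, j) (q−1)^j.
  j = 0: C(13,0)·(6)^0 = 1·1 = 1.
  j = 1: C(13,1)·(6)^1 = 13·6 = 78.
  j = 2: C(13,2)·(6)^2 = 78·36 = 2808.
  V_q(n, t) = 1 + 78 + 2808 = 2887.
Step 2: q^n = 7^13 = 96889010407.
Step 3: Hamming bound ⌊q^n / V_q(n,t)⌋ = ⌊96889010407/2887⌋ = 33560446.
Step 4: Compare |C| = 56563007 to 33560446: violated.
The claimed |C| lies above the Hamming bound, so no 7-ary code of length 13 with d ≥ 5 can have 56563007 codewords.


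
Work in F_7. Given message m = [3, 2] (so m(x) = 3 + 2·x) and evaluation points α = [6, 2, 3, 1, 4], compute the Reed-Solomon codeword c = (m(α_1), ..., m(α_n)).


c = [1, 0, 2, 5, 4]

Message polynomial: m(x) = 3 + 2·x (mod 7).
For each evaluation point α_i, compute m(α_i) mod 7:
  α_1 = 6: Horner steps 2 → 1, so m(6) = 1.
  α_2 = 2: Horner steps 2 → 0, so m(2) = 0.
  α_3 = 3: Horner steps 2 → 2, so m(3) = 2.
  α_4 = 1: Horner steps 2 → 5, so m(1) = 5.
  α_5 = 4: Horner steps 2 → 4, so m(4) = 4.
Codeword c = [1, 0, 2, 5, 4] ∈ F_7^5.


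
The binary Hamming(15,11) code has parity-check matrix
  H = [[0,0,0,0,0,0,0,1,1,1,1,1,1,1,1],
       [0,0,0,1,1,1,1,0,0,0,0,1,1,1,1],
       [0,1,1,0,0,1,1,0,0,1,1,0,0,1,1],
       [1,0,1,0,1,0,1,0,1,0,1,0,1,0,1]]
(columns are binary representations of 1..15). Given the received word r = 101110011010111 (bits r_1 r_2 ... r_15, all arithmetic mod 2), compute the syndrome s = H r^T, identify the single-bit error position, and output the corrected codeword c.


s = (0, 1, 0, 1)^T, error position = 5, corrected codeword c = 101100011010111

Compute s = H r^T mod 2 one row at a time:
  s_1 = 1 + 1 + 0 + 1 + 0 + 1 + 1 + 1 = 6 ≡ 0 (mod 2).
  s_2 = 1 + 1 + 0 + 0 + 0 + 1 + 1 + 1 = 5 ≡ 1 (mod 2).
  s_3 = 0 + 1 + 0 + 0 + 0 + 1 + 1 + 1 = 4 ≡ 0 (mod 2).
  s_4 = 1 + 1 + 1 + 0 + 1 + 1 + 1 + 1 = 7 ≡ 1 (mod 2).
s = (0, 1, 0, 1)^T — this equals column 5 of H (binary 0101), so error is at position 5.
Correct: flip bit 5 of r = 101110011010111 to get c = 101100011010111.


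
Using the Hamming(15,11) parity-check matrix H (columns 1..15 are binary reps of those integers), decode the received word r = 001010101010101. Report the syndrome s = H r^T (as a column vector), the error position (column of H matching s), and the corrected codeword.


s = (0, 0, 0, 1)^T, error position = 1, corrected codeword c = 101010101010101

Compute s = H r^T mod 2 one row at a time:
  s_1 = 0 + 1 + 0 + 1 + 0 + 1 + 0 + 1 = 4 ≡ 0 (mod 2).
  s_2 = 0 + 1 + 0 + 1 + 0 + 1 + 0 + 1 = 4 ≡ 0 (mod 2).
  s_3 = 0 + 1 + 0 + 1 + 0 + 1 + 0 + 1 = 4 ≡ 0 (mod 2).
  s_4 = 0 + 1 + 1 + 1 + 1 + 1 + 1 + 1 = 7 ≡ 1 (mod 2).
s = (0, 0, 0, 1)^T — this equals column 1 of H (binary 0001), so error is at position 1.
Correct: flip bit 1 of r = 001010101010101 to get c = 101010101010101.


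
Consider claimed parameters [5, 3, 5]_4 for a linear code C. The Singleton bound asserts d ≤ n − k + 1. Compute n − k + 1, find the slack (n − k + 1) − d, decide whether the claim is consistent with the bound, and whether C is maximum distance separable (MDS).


Singleton RHS = n − k + 1 = 3, slack = -2, bound violated (no such code; not MDS).

Singleton bound: d ≤ n − k + 1.
Here n = 5, k = 3, so n − k + 1 = 3.
Given d = 5, check d ≤ 3: NO.
Slack = (n − k + 1) − d = -2.
The slack is negative: d = 5 exceeds n − k + 1 = 3 by 2, so the Singleton bound is violated and no linear [5, 3, 5]_4 code can exist. In particular it is not MDS (MDS requires d = n − k + 1 exactly).
Description: the claimed parameters are [5, 3, 5]_4; such a code would be impossible (violates the Singleton bound).


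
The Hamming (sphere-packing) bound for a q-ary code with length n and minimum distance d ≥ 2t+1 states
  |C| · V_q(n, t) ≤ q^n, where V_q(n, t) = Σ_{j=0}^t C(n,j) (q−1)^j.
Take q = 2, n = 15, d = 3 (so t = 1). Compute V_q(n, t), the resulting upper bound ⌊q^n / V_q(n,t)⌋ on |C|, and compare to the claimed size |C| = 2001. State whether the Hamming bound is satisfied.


V_q(n, t) = 16, q^n = 32768, Hamming bound = 2048, |C| = 2001 ≤ bound (satisfied).

Step 1: Compute V_q(n, t) = Σ_{j=0}^1 C(n, j) (q−1)^j.
  j = 0: C(15,0)·(1)^0 = 1·1 = 1.
  j = 1: C(15,1)·(1)^1 = 15·1 = 15.
  V_q(n, t) = 1 + 15 = 16.
Step 2: q^n = 2^15 = 32768.
Step 3: Hamming bound ⌊q^n / V_q(n,t)⌋ = ⌊32768/16⌋ = 2048.
Step 4: Compare |C| = 2001 to 2048: satisfied.
The claimed |C| lies below the Hamming bound.


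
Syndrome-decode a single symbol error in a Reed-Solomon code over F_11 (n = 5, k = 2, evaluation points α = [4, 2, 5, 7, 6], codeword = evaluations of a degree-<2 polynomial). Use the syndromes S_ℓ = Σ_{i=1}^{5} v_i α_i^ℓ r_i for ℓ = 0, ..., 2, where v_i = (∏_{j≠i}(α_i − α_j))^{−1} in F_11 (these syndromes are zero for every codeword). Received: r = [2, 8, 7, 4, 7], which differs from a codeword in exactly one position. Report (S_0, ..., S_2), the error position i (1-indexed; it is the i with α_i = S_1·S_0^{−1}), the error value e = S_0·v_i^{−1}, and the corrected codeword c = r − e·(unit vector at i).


S = (5, 3, 4), error at position 3, error magnitude e = 8, c = [2, 8, 10, 4, 7].

Step 1: column multipliers v_i = (∏_{j≠i}(α_i − α_j))^{−1} mod 11.
  i = 1 (α = 4): (4−2)(4−5)(4−7)(4−6) = 2·(−1)·(−3)·(−2) = −12 ≡ 10, so v_1 = 10^{−1} = 10 (mod 11).
  i = 2 (α = 2): (2−4)(2−5)(2−7)(2−6) = (−2)·(−3)·(−5)·(−4) = 120 ≡ 10, so v_2 = 10^{−1} = 10 (mod 11).
  i = 3 (α = 5): (5−4)(5−2)(5−7)(5−6) = 1·3·(−2)·(−1) = 6 ≡ 6, so v_3 = 6^{−1} = 2 (mod 11).
  i = 4 (α = 7): (7−4)(7−2)(7−5)(7−6) = 3·5·2·1 = 30 ≡ 8, so v_4 = 8^{−1} = 7 (mod 11).
  i = 5 (α = 6): (6−4)(6−2)(6−5)(6−7) = 2·4·1·(−1) = −8 ≡ 3, so v_5 = 3^{−1} = 4 (mod 11).
  v = [10, 10, 2, 7, 4].
Step 2: syndromes of r = [2, 8, 7, 4, 7] (all sums mod 11).
  S_0 = Σ v_i r_i = 10·2 + 10·8 + 2·7 + 7·4 + 4·7 = 170 ≡ 5.
  S_1 = Σ v_i α_i r_i = 10·4·2 + 10·2·8 + 2·5·7 + 7·7·4 + 4·6·7 = 674 ≡ 3.
  α_i^2 mod 11 = [5, 4, 3, 5, 3].
  S_2 = Σ v_i α_i^2 r_i = 10·5·2 + 10·4·8 + 2·3·7 + 7·5·4 + 4·3·7 = 686 ≡ 4.
  S = (5, 3, 4) ≠ 0, so r is not a codeword (an error is present).
Step 3: locate the error. For a single error e at position i, S_ℓ = v_i·e·α_i^ℓ, so α_err = S_1/S_0.
  S_0^{−1} = 5^{−1} = 9 (mod 11), so α_err = 3·9 = 27 ≡ 5 = α_3. Error position i = 3.
  Consistency check: S_2/S_1 = 4·4 = 16 ≡ 5 = α_err ✓ (single-error assumption holds).
Step 4: error magnitude e = S_0/v_3 = S_0·∏_{j≠3}(α_3 − α_j) = 5·6 = 30 ≡ 8 (mod 11).
Step 5: correct position 3: c_3 = r_3 − e = 7 − 8 ≡ 10 (mod 11). Hence c = [2, 8, 10, 4, 7].
  Check: interpolating c through the α_i gives m(x) = 3 + 8·x (degree < 2) with m(α_i) = c_i for every i, so c is indeed a codeword.


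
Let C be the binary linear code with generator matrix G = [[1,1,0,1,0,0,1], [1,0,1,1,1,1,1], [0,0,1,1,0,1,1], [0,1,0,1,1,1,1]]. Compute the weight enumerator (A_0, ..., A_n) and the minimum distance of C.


Weight distribution: A_0 = 1, A_1 = 1, A_2 = 1, A_3 = 4, A_4 = 5, A_5 = 3, A_6 = 1. Minimum distance d = 1.

Enumerate all 2^4 = 16 messages m ∈ F_2^4.
For each, compute codeword c = mG in F_2^7, then tally its weight.
  m = 0000 → c = 0000000, weight = 0.
  m = 1000 → c = 1101001, weight = 4.
  m = 0100 → c = 1011111, weight = 6.
  m = 1100 → c = 0110110, weight = 4.
  m = 0010 → c = 0011011, weight = 4.
  m = 1010 → c = 1110010, weight = 4.
  m = 0110 → c = 1000100, weight = 2.
  m = 1110 → c = 0101101, weight = 4.
  m = 0001 → c = 0101111, weight = 5.
  m = 1001 → c = 1000110, weight = 3.
  m = 0101 → c = 1110000, weight = 3.
  m = 1101 → c = 0011001, weight = 3.
  m = 0011 → c = 0110100, weight = 3.
  m = 1011 → c = 1011101, weight = 5.
  m = 0111 → c = 1101011, weight = 5.
  m = 1111 → c = 0000010, weight = 1.
Tally weights:
  weight 0: 1 codewords.
  weight 1: 1 codewords.
  weight 2: 1 codewords.
  weight 3: 4 codewords.
  weight 4: 5 codewords.
  weight 5: 3 codewords.
  weight 6: 1 codewords.
Minimum distance d = smallest w > 0 with A_w > 0 = 1.
Sanity: Σ A_w = 16 = 2^4 = 16 ✓.


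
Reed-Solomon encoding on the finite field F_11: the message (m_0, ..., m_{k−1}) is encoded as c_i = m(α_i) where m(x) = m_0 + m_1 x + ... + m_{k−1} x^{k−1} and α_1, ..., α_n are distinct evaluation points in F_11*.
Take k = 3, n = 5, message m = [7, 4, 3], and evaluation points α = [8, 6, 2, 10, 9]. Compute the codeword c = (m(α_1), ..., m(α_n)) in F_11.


c = [0, 7, 5, 6, 0]

Message polynomial: m(x) = 7 + 4·x + 3·x^2 (mod 11).
For each evaluation point α_i, compute m(α_i) mod 11:
  α_1 = 8: Horner steps 3 → 6 → 0, so m(8) = 0.
  α_2 = 6: Horner steps 3 → 0 → 7, so m(6) = 7.
  α_3 = 2: Horner steps 3 → 10 → 5, so m(2) = 5.
  α_4 = 10: Horner steps 3 → 1 → 6, so m(10) = 6.
  α_5 = 9: Horner steps 3 → 9 → 0, so m(9) = 0.
Codeword c = [0, 7, 5, 6, 0] ∈ F_11^5.


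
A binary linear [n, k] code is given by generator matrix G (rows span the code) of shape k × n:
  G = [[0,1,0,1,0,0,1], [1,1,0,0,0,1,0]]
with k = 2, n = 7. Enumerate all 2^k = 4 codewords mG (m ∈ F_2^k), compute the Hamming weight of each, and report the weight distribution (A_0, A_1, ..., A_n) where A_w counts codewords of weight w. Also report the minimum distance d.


Weight distribution: A_0 = 1, A_3 = 2, A_4 = 1. Minimum distance d = 3.

Enumerate all 2^2 = 4 messages m ∈ F_2^2.
For each, compute codeword c = mG in F_2^7, then tally its weight.
  m = 00 → c = 0000000, weight = 0.
  m = 10 → c = 0101001, weight = 3.
  m = 01 → c = 1100010, weight = 3.
  m = 11 → c = 1001011, weight = 4.
Tally weights:
  weight 0: 1 codewords.
  weight 3: 2 codewords.
  weight 4: 1 codewords.
Minimum distance d = smallest w > 0 with A_w > 0 = 3.
Sanity: Σ A_w = 4 = 2^2 = 4 ✓.


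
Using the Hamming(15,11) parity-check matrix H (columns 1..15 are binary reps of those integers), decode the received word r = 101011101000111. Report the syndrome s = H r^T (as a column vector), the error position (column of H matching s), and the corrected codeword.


s = (0, 0, 1, 1)^T, error position = 3, corrected codeword c = 100011101000111

Compute s = H r^T mod 2 one row at a time:
  s_1 = 0 + 1 + 0 + 0 + 0 + 1 + 1 + 1 = 4 ≡ 0 (mod 2).
  s_2 = 0 + 1 + 1 + 1 + 0 + 1 + 1 + 1 = 6 ≡ 0 (mod 2).
  s_3 = 0 + 1 + 1 + 1 + 0 + 0 + 1 + 1 = 5 ≡ 1 (mod 2).
  s_4 = 1 + 1 + 1 + 1 + 1 + 0 + 1 + 1 = 7 ≡ 1 (mod 2).
s = (0, 0, 1, 1)^T — this equals column 3 of H (binary 0011), so error is at position 3.
Correct: flip bit 3 of r = 101011101000111 to get c = 100011101000111.


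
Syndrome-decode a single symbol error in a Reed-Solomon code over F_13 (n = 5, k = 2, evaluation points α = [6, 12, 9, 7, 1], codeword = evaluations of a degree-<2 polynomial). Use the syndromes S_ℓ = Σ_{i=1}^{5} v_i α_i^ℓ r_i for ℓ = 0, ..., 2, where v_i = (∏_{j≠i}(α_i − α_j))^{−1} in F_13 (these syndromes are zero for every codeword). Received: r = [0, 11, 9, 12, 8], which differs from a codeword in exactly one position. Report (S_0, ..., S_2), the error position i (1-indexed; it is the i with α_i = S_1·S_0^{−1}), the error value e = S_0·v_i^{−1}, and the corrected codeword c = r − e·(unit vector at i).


S = (6, 10, 8), error at position 1, error magnitude e = 6, c = [7, 11, 9, 12, 8].

Step 1: column multipliers v_i = (∏_{j≠i}(α_i − α_j))^{−1} mod 13.
  i = 1 (α = 6): (6−12)(6−9)(6−7)(6−1) = (−6)·(−3)·(−1)·5 = −90 ≡ 1, so v_1 = 1^{−1} = 1 (mod 13).
  i = 2 (α = 12): (12−6)(12−9)(12−7)(12−1) = 6·3·5·11 = 990 ≡ 2, so v_2 = 2^{−1} = 7 (mod 13).
  i = 3 (α = 9): (9−6)(9−12)(9−7)(9−1) = 3·(−3)·2·8 = −144 ≡ 12, so v_3 = 12^{−1} = 12 (mod 13).
  i = 4 (α = 7): (7−6)(7−12)(7−9)(7−1) = 1·(−5)·(−2)·6 = 60 ≡ 8, so v_4 = 8^{−1} = 5 (mod 13).
  i = 5 (α = 1): (1−6)(1−12)(1−9)(1−7) = (−5)·(−11)·(−8)·(−6) = 2640 ≡ 1, so v_5 = 1^{−1} = 1 (mod 13).
  v = [1, 7, 12, 5, 1].
Step 2: syndromes of r = [0, 11, 9, 12, 8] (all sums mod 13).
  S_0 = Σ v_i r_i = 1·0 + 7·11 + 12·9 + 5·12 + 1·8 = 253 ≡ 6.
  S_1 = Σ v_i α_i r_i = 1·6·0 + 7·12·11 + 12·9·9 + 5·7·12 + 1·1·8 = 2324 ≡ 10.
  α_i^2 mod 13 = [10, 1, 3, 10, 1].
  S_2 = Σ v_i α_i^2 r_i = 1·10·0 + 7·1·11 + 12·3·9 + 5·10·12 + 1·1·8 = 1009 ≡ 8.
  S = (6, 10, 8) ≠ 0, so r is not a codeword (an error is present).
Step 3: locate the error. For a single error e at position i, S_ℓ = v_i·e·α_i^ℓ, so α_err = S_1/S_0.
  S_0^{−1} = 6^{−1} = 11 (mod 13), so α_err = 10·11 = 110 ≡ 6 = α_1. Error position i = 1.
  Consistency check: S_2/S_1 = 8·4 = 32 ≡ 6 = α_err ✓ (single-error assumption holds).
Step 4: error magnitude e = S_0/v_1 = S_0·∏_{j≠1}(α_1 − α_j) = 6·1 = 6 ≡ 6 (mod 13).
Step 5: correct position 1: c_1 = r_1 − e = 0 − 6 ≡ 7 (mod 13). Hence c = [7, 11, 9, 12, 8].
  Check: interpolating c through the α_i gives m(x) = 3 + 5·x (degree < 2) with m(α_i) = c_i for every i, so c is indeed a codeword.


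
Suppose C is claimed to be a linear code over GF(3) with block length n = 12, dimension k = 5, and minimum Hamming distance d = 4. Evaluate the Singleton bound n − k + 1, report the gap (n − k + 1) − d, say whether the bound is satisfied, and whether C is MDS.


Singleton RHS = n − k + 1 = 8, slack = 4, bound satisfied, not MDS.

Singleton bound: d ≤ n − k + 1.
Here n = 12, k = 5, so n − k + 1 = 8.
Given d = 4, check d ≤ 8: YES.
Slack = (n − k + 1) − d = 4.
The code is NOT MDS (slack = 4 > 0).
Description: the claimed parameters are [12, 5, 4]_3; such a code would be non-MDS.


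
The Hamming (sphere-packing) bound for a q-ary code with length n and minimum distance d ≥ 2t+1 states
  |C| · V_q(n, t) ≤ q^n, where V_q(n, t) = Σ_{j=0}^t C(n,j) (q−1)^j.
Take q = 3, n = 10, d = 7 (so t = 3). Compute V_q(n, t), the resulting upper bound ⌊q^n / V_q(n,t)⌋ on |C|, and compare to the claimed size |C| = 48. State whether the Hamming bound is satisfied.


V_q(n, t) = 1161, q^n = 59049, Hamming bound = 50, |C| = 48 ≤ bound (satisfied).

Step 1: Compute V_q(n, t) = Σ_{j=0}^3 C(n, j) (q−1)^j.
  j = 0: C(10,0)·(2)^0 = 1·1 = 1.
  j = 1: C(10,1)·(2)^1 = 10·2 = 20.
  j = 2: C(10,2)·(2)^2 = 45·4 = 180.
  j = 3: C(10,3)·(2)^3 = 120·8 = 960.
  V_q(n, t) = 1 + 20 + 180 + 960 = 1161.
Step 2: q^n = 3^10 = 59049.
Step 3: Hamming bound ⌊q^n / V_q(n,t)⌋ = ⌊59049/1161⌋ = 50.
Step 4: Compare |C| = 48 to 50: satisfied.
The claimed |C| lies below the Hamming bound.


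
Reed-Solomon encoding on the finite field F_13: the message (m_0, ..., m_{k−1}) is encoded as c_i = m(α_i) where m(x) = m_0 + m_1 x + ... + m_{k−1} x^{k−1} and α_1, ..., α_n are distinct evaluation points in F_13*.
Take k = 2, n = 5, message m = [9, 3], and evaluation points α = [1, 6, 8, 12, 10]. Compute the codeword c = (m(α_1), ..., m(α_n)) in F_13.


c = [12, 1, 7, 6, 0]

Message polynomial: m(x) = 9 + 3·x (mod 13).
For each evaluation point α_i, compute m(α_i) mod 13:
  α_1 = 1: Horner steps 3 → 12, so m(1) = 12.
  α_2 = 6: Horner steps 3 → 1, so m(6) = 1.
  α_3 = 8: Horner steps 3 → 7, so m(8) = 7.
  α_4 = 12: Horner steps 3 → 6, so m(12) = 6.
  α_5 = 10: Horner steps 3 → 0, so m(10) = 0.
Codeword c = [12, 1, 7, 6, 0] ∈ F_13^5.


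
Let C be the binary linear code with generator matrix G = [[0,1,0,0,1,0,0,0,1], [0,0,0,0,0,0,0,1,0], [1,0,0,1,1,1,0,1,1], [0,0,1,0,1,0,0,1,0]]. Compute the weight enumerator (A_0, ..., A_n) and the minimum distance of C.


Weight distribution: A_0 = 1, A_1 = 1, A_2 = 1, A_3 = 3, A_4 = 3, A_5 = 3, A_6 = 3, A_7 = 1. Minimum distance d = 1.

Enumerate all 2^4 = 16 messages m ∈ F_2^4.
For each, compute codeword c = mG in F_2^9, then tally its weight.
  m = 0000 → c = 000000000, weight = 0.
  m = 1000 → c = 010010001, weight = 3.
  m = 0100 → c = 000000010, weight = 1.
  m = 1100 → c = 010010011, weight = 4.
  m = 0010 → c = 100111011, weight = 6.
  m = 1010 → c = 110101010, weight = 5.
  m = 0110 → c = 100111001, weight = 5.
  m = 1110 → c = 110101000, weight = 4.
  m = 0001 → c = 001010010, weight = 3.
  m = 1001 → c = 011000011, weight = 4.
  m = 0101 → c = 001010000, weight = 2.
  m = 1101 → c = 011000001, weight = 3.
  m = 0011 → c = 101101001, weight = 5.
  m = 1011 → c = 111111000, weight = 6.
  m = 0111 → c = 101101011, weight = 6.
  m = 1111 → c = 111111010, weight = 7.
Tally weights:
  weight 0: 1 codewords.
  weight 1: 1 codewords.
  weight 2: 1 codewords.
  weight 3: 3 codewords.
  weight 4: 3 codewords.
  weight 5: 3 codewords.
  weight 6: 3 codewords.
  weight 7: 1 codewords.
Minimum distance d = smallest w > 0 with A_w > 0 = 1.
Sanity: Σ A_w = 16 = 2^4 = 16 ✓.


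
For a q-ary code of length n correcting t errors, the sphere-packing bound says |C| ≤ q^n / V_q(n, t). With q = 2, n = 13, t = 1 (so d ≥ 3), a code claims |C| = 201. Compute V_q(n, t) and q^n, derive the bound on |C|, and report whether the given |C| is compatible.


V_q(n, t) = 14, q^n = 8192, Hamming bound = 585, |C| = 201 ≤ bound (satisfied).

Step 1: Compute V_q(n, t) = Σ_{j=0}^1 C(n, j) (q−1)^j.
  j = 0: C(13,0)·(1)^0 = 1·1 = 1.
  j = 1: C(13,1)·(1)^1 = 13·1 = 13.
  V_q(n, t) = 1 + 13 = 14.
Step 2: q^n = 2^13 = 8192.
Step 3: Hamming bound ⌊q^n / V_q(n,t)⌋ = ⌊8192/14⌋ = 585.
Step 4: Compare |C| = 201 to 585: satisfied.
The claimed |C| lies below the Hamming bound.


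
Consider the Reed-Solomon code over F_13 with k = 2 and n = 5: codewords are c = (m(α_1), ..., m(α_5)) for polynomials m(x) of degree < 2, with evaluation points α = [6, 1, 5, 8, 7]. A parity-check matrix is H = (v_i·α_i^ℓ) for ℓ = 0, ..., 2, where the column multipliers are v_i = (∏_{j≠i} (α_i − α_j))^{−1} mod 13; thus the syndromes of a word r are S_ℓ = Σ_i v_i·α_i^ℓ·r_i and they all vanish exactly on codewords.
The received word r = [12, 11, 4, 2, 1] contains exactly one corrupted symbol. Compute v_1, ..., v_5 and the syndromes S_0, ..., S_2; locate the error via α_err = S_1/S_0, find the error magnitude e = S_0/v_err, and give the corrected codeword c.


S = (7, 10, 5), error at position 5, error magnitude e = 7, c = [12, 11, 4, 2, 7].

Step 1: column multipliers v_i = (∏_{j≠i}(α_i − α_j))^{−1} mod 13.
  i = 1 (α = 6): (6−1)(6−5)(6−8)(6−7) = 5·1·(−2)·(−1) = 10 ≡ 10, so v_1 = 10^{−1} = 4 (mod 13).
  i = 2 (α = 1): (1−6)(1−5)(1−8)(1−7) = (−5)·(−4)·(−7)·(−6) = 840 ≡ 8, so v_2 = 8^{−1} = 5 (mod 13).
  i = 3 (α = 5): (5−6)(5−1)(5−8)(5−7) = (−1)·4·(−3)·(−2) = −24 ≡ 2, so v_3 = 2^{−1} = 7 (mod 13).
  i = 4 (α = 8): (8−6)(8−1)(8−5)(8−7) = 2·7·3·1 = 42 ≡ 3, so v_4 = 3^{−1} = 9 (mod 13).
  i = 5 (α = 7): (7−6)(7−1)(7−5)(7−8) = 1·6·2·(−1) = −12 ≡ 1, so v_5 = 1^{−1} = 1 (mod 13).
  v = [4, 5, 7, 9, 1].
Step 2: syndromes of r = [12, 11, 4, 2, 1] (all sums mod 13).
  S_0 = Σ v_i r_i = 4·12 + 5·11 + 7·4 + 9·2 + 1·1 = 150 ≡ 7.
  S_1 = Σ v_i α_i r_i = 4·6·12 + 5·1·11 + 7·5·4 + 9·8·2 + 1·7·1 = 634 ≡ 10.
  α_i^2 mod 13 = [10, 1, 12, 12, 10].
  S_2 = Σ v_i α_i^2 r_i = 4·10·12 + 5·1·11 + 7·12·4 + 9·12·2 + 1·10·1 = 1097 ≡ 5.
  S = (7, 10, 5) ≠ 0, so r is not a codeword (an error is present).
Step 3: locate the error. For a single error e at position i, S_ℓ = v_i·e·α_i^ℓ, so α_err = S_1/S_0.
  S_0^{−1} = 7^{−1} = 2 (mod 13), so α_err = 10·2 = 20 ≡ 7 = α_5. Error position i = 5.
  Consistency check: S_2/S_1 = 5·4 = 20 ≡ 7 = α_err ✓ (single-error assumption holds).
Step 4: error magnitude e = S_0/v_5 = S_0·∏_{j≠5}(α_5 − α_j) = 7·1 = 7 ≡ 7 (mod 13).
Step 5: correct position 5: c_5 = r_5 − e = 1 − 7 ≡ 7 (mod 13). Hence c = [12, 11, 4, 2, 7].
  Check: interpolating c through the α_i gives m(x) = 3 + 8·x (degree < 2) with m(α_i) = c_i for every i, so c is indeed a codeword.


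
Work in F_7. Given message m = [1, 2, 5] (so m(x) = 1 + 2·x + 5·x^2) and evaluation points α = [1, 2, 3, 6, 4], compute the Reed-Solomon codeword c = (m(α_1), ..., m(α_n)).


c = [1, 4, 3, 4, 5]

Message polynomial: m(x) = 1 + 2·x + 5·x^2 (mod 7).
For each evaluation point α_i, compute m(α_i) mod 7:
  α_1 = 1: Horner steps 5 → 0 → 1, so m(1) = 1.
  α_2 = 2: Horner steps 5 → 5 → 4, so m(2) = 4.
  α_3 = 3: Horner steps 5 → 3 → 3, so m(3) = 3.
  α_4 = 6: Horner steps 5 → 4 → 4, so m(6) = 4.
  α_5 = 4: Horner steps 5 → 1 → 5, so m(4) = 5.
Codeword c = [1, 4, 3, 4, 5] ∈ F_7^5.


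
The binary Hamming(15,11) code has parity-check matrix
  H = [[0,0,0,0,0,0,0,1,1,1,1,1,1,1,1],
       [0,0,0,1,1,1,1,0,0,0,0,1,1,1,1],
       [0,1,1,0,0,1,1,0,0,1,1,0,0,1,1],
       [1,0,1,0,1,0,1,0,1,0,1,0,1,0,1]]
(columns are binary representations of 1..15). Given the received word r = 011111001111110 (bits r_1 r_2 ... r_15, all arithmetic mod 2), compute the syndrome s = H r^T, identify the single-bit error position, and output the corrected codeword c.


s = (0, 0, 0, 1)^T, error position = 1, corrected codeword c = 111111001111110

Compute s = H r^T mod 2 one row at a time:
  s_1 = 0 + 1 + 1 + 1 + 1 + 1 + 1 + 0 = 6 ≡ 0 (mod 2).
  s_2 = 1 + 1 + 1 + 0 + 1 + 1 + 1 + 0 = 6 ≡ 0 (mod 2).
  s_3 = 1 + 1 + 1 + 0 + 1 + 1 + 1 + 0 = 6 ≡ 0 (mod 2).
  s_4 = 0 + 1 + 1 + 0 + 1 + 1 + 1 + 0 = 5 ≡ 1 (mod 2).
s = (0, 0, 0, 1)^T — this equals column 1 of H (binary 0001), so error is at position 1.
Correct: flip bit 1 of r = 011111001111110 to get c = 111111001111110.


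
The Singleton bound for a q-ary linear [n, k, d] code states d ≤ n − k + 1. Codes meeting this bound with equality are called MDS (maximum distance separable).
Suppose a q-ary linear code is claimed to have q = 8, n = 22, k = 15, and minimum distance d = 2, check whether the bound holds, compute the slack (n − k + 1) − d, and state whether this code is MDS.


Singleton RHS = n − k + 1 = 8, slack = 6, bound satisfied, not MDS.

Singleton bound: d ≤ n − k + 1.
Here n = 22, k = 15, so n − k + 1 = 8.
Given d = 2, check d ≤ 8: YES.
Slack = (n − k + 1) − d = 6.
The code is NOT MDS (slack = 6 > 0).
Description: the claimed parameters are [22, 15, 2]_8; such a code would be non-MDS.


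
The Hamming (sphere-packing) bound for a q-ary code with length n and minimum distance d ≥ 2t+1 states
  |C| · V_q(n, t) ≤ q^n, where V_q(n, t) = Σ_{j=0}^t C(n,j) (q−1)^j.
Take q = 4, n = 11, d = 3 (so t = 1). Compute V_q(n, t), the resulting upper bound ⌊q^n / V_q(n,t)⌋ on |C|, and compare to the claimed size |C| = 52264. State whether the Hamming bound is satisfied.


V_q(n, t) = 34, q^n = 4194304, Hamming bound = 123361, |C| = 52264 ≤ bound (satisfied).

Step 1: Compute V_q(n, t) = Σ_{j=0}^1 C(n, j) (q−1)^j.
  j = 0: C(11,0)·(3)^0 = 1·1 = 1.
  j = 1: C(11,1)·(3)^1 = 11·3 = 33.
  V_q(n, t) = 1 + 33 = 34.
Step 2: q^n = 4^11 = 4194304.
Step 3: Hamming bound ⌊q^n / V_q(n,t)⌋ = ⌊4194304/34⌋ = 123361.
Step 4: Compare |C| = 52264 to 123361: satisfied.
The claimed |C| lies below the Hamming bound.


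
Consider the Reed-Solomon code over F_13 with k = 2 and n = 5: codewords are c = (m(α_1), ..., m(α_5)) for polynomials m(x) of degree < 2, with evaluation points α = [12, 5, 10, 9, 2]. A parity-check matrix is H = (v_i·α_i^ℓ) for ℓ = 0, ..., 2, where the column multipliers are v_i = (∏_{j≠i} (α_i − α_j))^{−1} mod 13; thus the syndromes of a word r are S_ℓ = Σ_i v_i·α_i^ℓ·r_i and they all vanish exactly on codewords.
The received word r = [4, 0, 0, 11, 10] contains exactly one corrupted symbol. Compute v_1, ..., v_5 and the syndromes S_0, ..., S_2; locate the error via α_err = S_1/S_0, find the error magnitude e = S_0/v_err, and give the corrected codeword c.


S = (4, 7, 9), error at position 2, error magnitude e = 10, c = [4, 3, 0, 11, 10].

Step 1: column multipliers v_i = (∏_{j≠i}(α_i − α_j))^{−1} mod 13.
  i = 1 (α = 12): (12−5)(12−10)(12−9)(12−2) = 7·2·3·10 = 420 ≡ 4, so v_1 = 4^{−1} = 10 (mod 13).
  i = 2 (α = 5): (5−12)(5−10)(5−9)(5−2) = (−7)·(−5)·(−4)·3 = −420 ≡ 9, so v_2 = 9^{−1} = 3 (mod 13).
  i = 3 (α = 10): (10−12)(10−5)(10−9)(10−2) = (−2)·5·1·8 = −80 ≡ 11, so v_3 = 11^{−1} = 6 (mod 13).
  i = 4 (α = 9): (9−12)(9−5)(9−10)(9−2) = (−3)·4·(−1)·7 = 84 ≡ 6, so v_4 = 6^{−1} = 11 (mod 13).
  i = 5 (α = 2): (2−12)(2−5)(2−10)(2−9) = (−10)·(−3)·(−8)·(−7) = 1680 ≡ 3, so v_5 = 3^{−1} = 9 (mod 13).
  v = [10, 3, 6, 11, 9].
Step 2: syndromes of r = [4, 0, 0, 11, 10] (all sums mod 13).
  S_0 = Σ v_i r_i = 10·4 + 3·0 + 6·0 + 11·11 + 9·10 = 251 ≡ 4.
  S_1 = Σ v_i α_i r_i = 10·12·4 + 3·5·0 + 6·10·0 + 11·9·11 + 9·2·10 = 1749 ≡ 7.
  α_i^2 mod 13 = [1, 12, 9, 3, 4].
  S_2 = Σ v_i α_i^2 r_i = 10·1·4 + 3·12·0 + 6·9·0 + 11·3·11 + 9·4·10 = 763 ≡ 9.
  S = (4, 7, 9) ≠ 0, so r is not a codeword (an error is present).
Step 3: locate the error. For a single error e at position i, S_ℓ = v_i·e·α_i^ℓ, so α_err = S_1/S_0.
  S_0^{−1} = 4^{−1} = 10 (mod 13), so α_err = 7·10 = 70 ≡ 5 = α_2. Error position i = 2.
  Consistency check: S_2/S_1 = 9·2 = 18 ≡ 5 = α_err ✓ (single-error assumption holds).
Step 4: error magnitude e = S_0/v_2 = S_0·∏_{j≠2}(α_2 − α_j) = 4·9 = 36 ≡ 10 (mod 13).
Step 5: correct position 2: c_2 = r_2 − e = 0 − 10 ≡ 3 (mod 13). Hence c = [4, 3, 0, 11, 10].
  Check: interpolating c through the α_i gives m(x) = 6 + 2·x (degree < 2) with m(α_i) = c_i for every i, so c is indeed a codeword.


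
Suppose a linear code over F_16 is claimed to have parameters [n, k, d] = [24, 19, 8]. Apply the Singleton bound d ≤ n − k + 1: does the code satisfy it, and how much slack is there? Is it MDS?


Singleton RHS = n − k + 1 = 6, slack = -2, bound violated (no such code; not MDS).

Singleton bound: d ≤ n − k + 1.
Here n = 24, k = 19, so n − k + 1 = 6.
Given d = 8, check d ≤ 6: NO.
Slack = (n − k + 1) − d = -2.
The slack is negative: d = 8 exceeds n − k + 1 = 6 by 2, so the Singleton bound is violated and no linear [24, 19, 8]_16 code can exist. In particular it is not MDS (MDS requires d = n − k + 1 exactly).
Description: the claimed parameters are [24, 19, 8]_16; such a code would be impossible (violates the Singleton bound).


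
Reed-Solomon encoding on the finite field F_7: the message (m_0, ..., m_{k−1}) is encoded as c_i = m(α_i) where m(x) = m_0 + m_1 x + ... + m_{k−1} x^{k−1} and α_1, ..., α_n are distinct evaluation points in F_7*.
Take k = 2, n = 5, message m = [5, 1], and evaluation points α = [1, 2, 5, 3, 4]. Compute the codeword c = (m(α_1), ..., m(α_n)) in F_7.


c = [6, 0, 3, 1, 2]

Message polynomial: m(x) = 5 + 1·x (mod 7).
For each evaluation point α_i, compute m(α_i) mod 7:
  α_1 = 1: Horner steps 1 → 6, so m(1) = 6.
  α_2 = 2: Horner steps 1 → 0, so m(2) = 0.
  α_3 = 5: Horner steps 1 → 3, so m(5) = 3.
  α_4 = 3: Horner steps 1 → 1, so m(3) = 1.
  α_5 = 4: Horner steps 1 → 2, so m(4) = 2.
Codeword c = [6, 0, 3, 1, 2] ∈ F_7^5.


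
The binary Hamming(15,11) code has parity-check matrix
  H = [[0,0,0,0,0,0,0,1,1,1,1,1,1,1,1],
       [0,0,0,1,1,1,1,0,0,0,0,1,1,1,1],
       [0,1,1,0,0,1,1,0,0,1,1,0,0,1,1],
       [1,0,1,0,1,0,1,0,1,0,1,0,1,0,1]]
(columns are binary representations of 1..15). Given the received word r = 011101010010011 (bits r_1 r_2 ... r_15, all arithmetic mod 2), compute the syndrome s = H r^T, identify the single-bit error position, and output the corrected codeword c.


s = (0, 0, 0, 1)^T, error position = 1, corrected codeword c = 111101010010011

Compute s = H r^T mod 2 one row at a time:
  s_1 = 1 + 0 + 0 + 1 + 0 + 0 + 1 + 1 = 4 ≡ 0 (mod 2).
  s_2 = 1 + 0 + 1 + 0 + 0 + 0 + 1 + 1 = 4 ≡ 0 (mod 2).
  s_3 = 1 + 1 + 1 + 0 + 0 + 1 + 1 + 1 = 6 ≡ 0 (mod 2).
  s_4 = 0 + 1 + 0 + 0 + 0 + 1 + 0 + 1 = 3 ≡ 1 (mod 2).
s = (0, 0, 0, 1)^T — this equals column 1 of H (binary 0001), so error is at position 1.
Correct: flip bit 1 of r = 011101010010011 to get c = 111101010010011.


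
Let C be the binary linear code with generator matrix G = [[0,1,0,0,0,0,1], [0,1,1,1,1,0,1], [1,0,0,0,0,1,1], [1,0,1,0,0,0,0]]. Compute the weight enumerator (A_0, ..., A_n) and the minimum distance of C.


Weight distribution: A_0 = 1, A_2 = 2, A_3 = 6, A_4 = 3, A_5 = 2, A_6 = 2. Minimum distance d = 2.

Enumerate all 2^4 = 16 messages m ∈ F_2^4.
For each, compute codeword c = mG in F_2^7, then tally its weight.
  m = 0000 → c = 0000000, weight = 0.
  m = 1000 → c = 0100001, weight = 2.
  m = 0100 → c = 0111101, weight = 5.
  m = 1100 → c = 0011100, weight = 3.
  m = 0010 → c = 1000011, weight = 3.
  m = 1010 → c = 1100010, weight = 3.
  m = 0110 → c = 1111110, weight = 6.
  m = 1110 → c = 1011111, weight = 6.
  m = 0001 → c = 1010000, weight = 2.
  m = 1001 → c = 1110001, weight = 4.
  m = 0101 → c = 1101101, weight = 5.
  m = 1101 → c = 1001100, weight = 3.
  m = 0011 → c = 0010011, weight = 3.
  m = 1011 → c = 0110010, weight = 3.
  m = 0111 → c = 0101110, weight = 4.
  m = 1111 → c = 0001111, weight = 4.
Tally weights:
  weight 0: 1 codewords.
  weight 2: 2 codewords.
  weight 3: 6 codewords.
  weight 4: 3 codewords.
  weight 5: 2 codewords.
  weight 6: 2 codewords.
Minimum distance d = smallest w > 0 with A_w > 0 = 2.
Sanity: Σ A_w = 16 = 2^4 = 16 ✓.


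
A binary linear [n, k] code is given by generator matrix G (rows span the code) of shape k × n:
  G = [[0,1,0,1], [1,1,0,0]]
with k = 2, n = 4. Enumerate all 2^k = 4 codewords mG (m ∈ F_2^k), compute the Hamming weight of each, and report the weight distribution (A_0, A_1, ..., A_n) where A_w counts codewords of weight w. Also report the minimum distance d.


Weight distribution: A_0 = 1, A_2 = 3. Minimum distance d = 2.

Enumerate all 2^2 = 4 messages m ∈ F_2^2.
For each, compute codeword c = mG in F_2^4, then tally its weight.
  m = 00 → c = 0000, weight = 0.
  m = 10 → c = 0101, weight = 2.
  m = 01 → c = 1100, weight = 2.
  m = 11 → c = 1001, weight = 2.
Tally weights:
  weight 0: 1 codewords.
  weight 2: 3 codewords.
Minimum distance d = smallest w > 0 with A_w > 0 = 2.
Sanity: Σ A_w = 4 = 2^2 = 4 ✓.


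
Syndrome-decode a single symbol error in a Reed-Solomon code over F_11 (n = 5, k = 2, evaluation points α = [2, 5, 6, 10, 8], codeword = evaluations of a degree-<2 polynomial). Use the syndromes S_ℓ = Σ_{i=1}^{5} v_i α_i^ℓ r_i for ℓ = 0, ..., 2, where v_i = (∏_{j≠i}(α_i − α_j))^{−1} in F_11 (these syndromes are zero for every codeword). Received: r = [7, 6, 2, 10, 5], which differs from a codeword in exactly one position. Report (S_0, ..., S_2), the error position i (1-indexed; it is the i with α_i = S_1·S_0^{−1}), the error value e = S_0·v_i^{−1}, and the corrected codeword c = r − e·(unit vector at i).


S = (2, 9, 2), error at position 4, error magnitude e = 2, c = [7, 6, 2, 8, 5].

Step 1: column multipliers v_i = (∏_{j≠i}(α_i − α_j))^{−1} mod 11.
  i = 1 (α = 2): (2−5)(2−6)(2−10)(2−8) = (−3)·(−4)·(−8)·(−6) = 576 ≡ 4, so v_1 = 4^{−1} = 3 (mod 11).
  i = 2 (α = 5): (5−2)(5−6)(5−10)(5−8) = 3·(−1)·(−5)·(−3) = −45 ≡ 10, so v_2 = 10^{−1} = 10 (mod 11).
  i = 3 (α = 6): (6−2)(6−5)(6−10)(6−8) = 4·1·(−4)·(−2) = 32 ≡ 10, so v_3 = 10^{−1} = 10 (mod 11).
  i = 4 (α = 10): (10−2)(10−5)(10−6)(10−8) = 8·5·4·2 = 320 ≡ 1, so v_4 = 1^{−1} = 1 (mod 11).
  i = 5 (α = 8): (8−2)(8−5)(8−6)(8−10) = 6·3·2·(−2) = −72 ≡ 5, so v_5 = 5^{−1} = 9 (mod 11).
  v = [3, 10, 10, 1, 9].
Step 2: syndromes of r = [7, 6, 2, 10, 5] (all sums mod 11).
  S_0 = Σ v_i r_i = 3·7 + 10·6 + 10·2 + 1·10 + 9·5 = 156 ≡ 2.
  S_1 = Σ v_i α_i r_i = 3·2·7 + 10·5·6 + 10·6·2 + 1·10·10 + 9·8·5 = 922 ≡ 9.
  α_i^2 mod 11 = [4, 3, 3, 1, 9].
  S_2 = Σ v_i α_i^2 r_i = 3·4·7 + 10·3·6 + 10·3·2 + 1·1·10 + 9·9·5 = 739 ≡ 2.
  S = (2, 9, 2) ≠ 0, so r is not a codeword (an error is present).
Step 3: locate the error. For a single error e at position i, S_ℓ = v_i·e·α_i^ℓ, so α_err = S_1/S_0.
  S_0^{−1} = 2^{−1} = 6 (mod 11), so α_err = 9·6 = 54 ≡ 10 = α_4. Error position i = 4.
  Consistency check: S_2/S_1 = 2·5 = 10 ≡ 10 = α_err ✓ (single-error assumption holds).
Step 4: error magnitude e = S_0/v_4 = S_0·∏_{j≠4}(α_4 − α_j) = 2·1 = 2 ≡ 2 (mod 11).
Step 5: correct position 4: c_4 = r_4 − e = 10 − 2 ≡ 8 (mod 11). Hence c = [7, 6, 2, 8, 5].
  Check: interpolating c through the α_i gives m(x) = 4 + 7·x (degree < 2) with m(α_i) = c_i for every i, so c is indeed a codeword.


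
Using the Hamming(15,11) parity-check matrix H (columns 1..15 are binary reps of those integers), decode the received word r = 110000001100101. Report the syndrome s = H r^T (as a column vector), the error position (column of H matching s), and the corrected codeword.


s = (0, 0, 1, 0)^T, error position = 2, corrected codeword c = 100000001100101

Compute s = H r^T mod 2 one row at a time:
  s_1 = 0 + 1 + 1 + 0 + 0 + 1 + 0 + 1 = 4 ≡ 0 (mod 2).
  s_2 = 0 + 0 + 0 + 0 + 0 + 1 + 0 + 1 = 2 ≡ 0 (mod 2).
  s_3 = 1 + 0 + 0 + 0 + 1 + 0 + 0 + 1 = 3 ≡ 1 (mod 2).
  s_4 = 1 + 0 + 0 + 0 + 1 + 0 + 1 + 1 = 4 ≡ 0 (mod 2).
s = (0, 0, 1, 0)^T — this equals column 2 of H (binary 0010), so error is at position 2.
Correct: flip bit 2 of r = 110000001100101 to get c = 100000001100101.


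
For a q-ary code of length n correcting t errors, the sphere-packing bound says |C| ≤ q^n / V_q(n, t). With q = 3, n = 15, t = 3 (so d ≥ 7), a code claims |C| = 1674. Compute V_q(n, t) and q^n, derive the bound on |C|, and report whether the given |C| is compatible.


V_q(n, t) = 4091, q^n = 14348907, Hamming bound = 3507, |C| = 1674 ≤ bound (satisfied).

Step 1: Compute V_q(n, t) = Σ_{j=0}^3 C(n, j) (q−1)^j.
  j = 0: C(15,0)·(2)^0 = 1·1 = 1.
  j = 1: C(15,1)·(2)^1 = 15·2 = 30.
  j = 2: C(15,2)·(2)^2 = 105·4 = 420.
  j = 3: C(15,3)·(2)^3 = 455·8 = 3640.
  V_q(n, t) = 1 + 30 + 420 + 3640 = 4091.
Step 2: q^n = 3^15 = 14348907.
Step 3: Hamming bound ⌊q^n / V_q(n,t)⌋ = ⌊14348907/4091⌋ = 3507.
Step 4: Compare |C| = 1674 to 3507: satisfied.
The claimed |C| lies below the Hamming bound.
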